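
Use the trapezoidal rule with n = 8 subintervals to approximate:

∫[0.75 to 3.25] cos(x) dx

f(x) = cos(x)
a = 0.75, b = 3.25, n = 8
h = (b - a)/n = 0.312500

Trapezoidal rule: (h/2)[f(x₀) + 2f(x₁) + 2f(x₂) + ... + f(xₙ)]

x_0 = 0.7500, f(x_0) = 0.731689, coefficient = 1
x_1 = 1.0625, f(x_1) = 0.486690, coefficient = 2
x_2 = 1.3750, f(x_2) = 0.194548, coefficient = 2
x_3 = 1.6875, f(x_3) = -0.116439, coefficient = 2
x_4 = 2.0000, f(x_4) = -0.416147, coefficient = 2
x_5 = 2.3125, f(x_5) = -0.675545, coefficient = 2
x_6 = 2.6250, f(x_6) = -0.869507, coefficient = 2
x_7 = 2.9375, f(x_7) = -0.979245, coefficient = 2
x_8 = 3.2500, f(x_8) = -0.994130, coefficient = 1

I ≈ (0.312500/2) × -5.013733 = -0.783396
Exact value: -0.789834
Error: 0.006438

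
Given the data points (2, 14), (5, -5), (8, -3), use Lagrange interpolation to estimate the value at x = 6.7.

Lagrange interpolation formula:
P(x) = Σ yᵢ × Lᵢ(x)
where Lᵢ(x) = Π_{j≠i} (x - xⱼ)/(xᵢ - xⱼ)

L_0(6.7) = (6.7 - 5)/(2 - 5) × (6.7 - 8)/(2 - 8) = -0.122778
L_1(6.7) = (6.7 - 2)/(5 - 2) × (6.7 - 8)/(5 - 8) = 0.678889
L_2(6.7) = (6.7 - 2)/(8 - 2) × (6.7 - 5)/(8 - 5) = 0.443889

P(6.7) = 14×L_0(6.7) + (-5)×L_1(6.7) + (-3)×L_2(6.7)
P(6.7) = -6.445000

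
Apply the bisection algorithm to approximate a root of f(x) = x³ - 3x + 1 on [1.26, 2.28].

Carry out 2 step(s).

f(x) = x³ - 3x + 1
Initial interval: [1.26, 2.28]

Iteration 1:
  c_1 = (1.260000 + 2.280000)/2 = 1.770000
  f(c_1) = f(1.770000) = 1.235233
  f(a) × f(c) < 0, new interval: [1.260000, 1.770000]
Iteration 2:
  c_2 = (1.260000 + 1.770000)/2 = 1.515000
  f(c_2) = f(1.515000) = -0.067734
  f(a) × f(c) ≥ 0, new interval: [1.515000, 1.770000]

After 2 iteration(s), the approximation is c_2 = 1.515000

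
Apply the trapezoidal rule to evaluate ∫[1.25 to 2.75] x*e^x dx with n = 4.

f(x) = x*e^x
a = 1.25, b = 2.75, n = 4
h = (b - a)/n = 0.375000

Trapezoidal rule: (h/2)[f(x₀) + 2f(x₁) + 2f(x₂) + ... + f(xₙ)]

x_0 = 1.2500, f(x_0) = 4.362929, coefficient = 1
x_1 = 1.6250, f(x_1) = 8.252431, coefficient = 2
x_2 = 2.0000, f(x_2) = 14.778112, coefficient = 2
x_3 = 2.3750, f(x_3) = 25.533656, coefficient = 2
x_4 = 2.7500, f(x_4) = 43.017238, coefficient = 1

I ≈ (0.375000/2) × 144.508565 = 27.095356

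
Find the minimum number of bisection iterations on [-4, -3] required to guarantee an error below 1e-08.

We need (b-a)/2^n ≤ 1e-08
(-3 - (-4))/2^n ≤ 1e-08
1/2^n ≤ 1e-08
2^n ≥ 100000000
n ≥ log₂(100000000) = 26.58
n ≥ 27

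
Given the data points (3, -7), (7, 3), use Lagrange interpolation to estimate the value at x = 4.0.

Lagrange interpolation formula:
P(x) = Σ yᵢ × Lᵢ(x)
where Lᵢ(x) = Π_{j≠i} (x - xⱼ)/(xᵢ - xⱼ)

L_0(4.0) = (4.0 - 7)/(3 - 7) = 0.750000
L_1(4.0) = (4.0 - 3)/(7 - 3) = 0.250000

P(4.0) = (-7)×L_0(4.0) + 3×L_1(4.0)
P(4.0) = -4.500000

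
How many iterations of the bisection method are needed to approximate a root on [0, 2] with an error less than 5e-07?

We need (b-a)/2^n ≤ 5e-07
(2 - 0)/2^n ≤ 5e-07
2/2^n ≤ 5e-07
2^n ≥ 4000000
n ≥ log₂(4000000) = 21.93
n ≥ 22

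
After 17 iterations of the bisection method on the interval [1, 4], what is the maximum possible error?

Bisection error bound: |error| ≤ (b-a)/2^n
|error| ≤ (4 - 1)/2^17 = 3/2^17
|error| ≤ 0.0000228882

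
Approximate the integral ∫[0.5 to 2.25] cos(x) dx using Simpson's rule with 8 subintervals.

f(x) = cos(x)
a = 0.5, b = 2.25, n = 8
h = (b - a)/n = 0.218750

Simpson's rule: (h/3)[f(x₀) + 4f(x₁) + 2f(x₂) + ... + f(xₙ)]

x_0 = 0.5000, f(x_0) = 0.877583, coefficient = 1
x_1 = 0.7188, f(x_1) = 0.752629, coefficient = 4
x_2 = 0.9375, f(x_2) = 0.591805, coefficient = 2
x_3 = 1.1562, f(x_3) = 0.402775, coefficient = 4
x_4 = 1.3750, f(x_4) = 0.194548, coefficient = 2
x_5 = 1.5938, f(x_5) = -0.022952, coefficient = 4
x_6 = 1.8125, f(x_6) = -0.239357, coefficient = 2
x_7 = 2.0312, f(x_7) = -0.444355, coefficient = 4
x_8 = 2.2500, f(x_8) = -0.628174, coefficient = 1

I ≈ (0.218750/3) × 4.095792 = 0.298651
Exact value: 0.298648
Error: 0.000004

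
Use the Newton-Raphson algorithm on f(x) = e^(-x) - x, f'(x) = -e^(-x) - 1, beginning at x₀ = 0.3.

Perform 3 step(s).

f(x) = e^(-x) - x
f'(x) = -e^(-x) - 1
x₀ = 0.3

Newton-Raphson formula: x_{n+1} = x_n - f(x_n)/f'(x_n)

Iteration 1:
  f(0.300000) = 0.440818
  f'(0.300000) = -1.740818
  x_1 = 0.300000 - 0.440818/(-1.740818) = 0.553225
Iteration 2:
  f(0.553225) = 0.021868
  f'(0.553225) = -1.575092
  x_2 = 0.553225 - 0.021868/(-1.575092) = 0.567108
Iteration 3:
  f(0.567108) = 0.000055
  f'(0.567108) = -1.567163
  x_3 = 0.567108 - 0.000055/(-1.567163) = 0.567143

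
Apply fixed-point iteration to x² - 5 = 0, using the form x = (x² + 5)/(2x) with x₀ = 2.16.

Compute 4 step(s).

Equation: x² - 5 = 0
Fixed-point form: x = (x² + 5)/(2x)
x₀ = 2.16

x_1 = g(2.160000) = 2.237407
x_2 = g(2.237407) = 2.236068
x_3 = g(2.236068) = 2.236068
x_4 = g(2.236068) = 2.236068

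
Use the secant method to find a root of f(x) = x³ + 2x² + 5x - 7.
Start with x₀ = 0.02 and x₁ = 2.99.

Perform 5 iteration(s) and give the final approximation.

f(x) = x³ + 2x² + 5x - 7
x₀ = 0.02, x₁ = 2.99

Secant formula: x_{n+1} = x_n - f(x_n)(x_n - x_{n-1})/(f(x_n) - f(x_{n-1}))

Iteration 1:
  f(0.020000) = -6.899192
  f(2.990000) = 52.561099
  x_2 = 2.990000 - 52.561099×(2.990000 - 0.020000)/(52.561099 - (-6.899192))
       = 0.364610
Iteration 2:
  f(2.990000) = 52.561099
  f(0.364610) = -4.862599
  x_3 = 0.364610 - (-4.862599)×(0.364610 - 2.990000)/(-4.862599 - 52.561099)
       = 0.586926
Iteration 3:
  f(0.364610) = -4.862599
  f(0.586926) = -3.174220
  x_4 = 0.586926 - (-3.174220)×(0.586926 - 0.364610)/(-3.174220 - (-4.862599))
       = 1.004889
Iteration 4:
  f(0.586926) = -3.174220
  f(1.004889) = 1.058792
  x_5 = 1.004889 - 1.058792×(1.004889 - 0.586926)/(1.058792 - (-3.174220))
       = 0.900345
Iteration 5:
  f(1.004889) = 1.058792
  f(0.900345) = -0.147191
  x_6 = 0.900345 - (-0.147191)×(0.900345 - 1.004889)/(-0.147191 - 1.058792)
       = 0.913105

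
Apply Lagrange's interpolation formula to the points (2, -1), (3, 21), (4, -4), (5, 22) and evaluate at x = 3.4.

Lagrange interpolation formula:
P(x) = Σ yᵢ × Lᵢ(x)
where Lᵢ(x) = Π_{j≠i} (x - xⱼ)/(xᵢ - xⱼ)

L_0(3.4) = (3.4 - 3)/(2 - 3) × (3.4 - 4)/(2 - 4) × (3.4 - 5)/(2 - 5) = -0.064000
L_1(3.4) = (3.4 - 2)/(3 - 2) × (3.4 - 4)/(3 - 4) × (3.4 - 5)/(3 - 5) = 0.672000
L_2(3.4) = (3.4 - 2)/(4 - 2) × (3.4 - 3)/(4 - 3) × (3.4 - 5)/(4 - 5) = 0.448000
L_3(3.4) = (3.4 - 2)/(5 - 2) × (3.4 - 3)/(5 - 3) × (3.4 - 4)/(5 - 4) = -0.056000

P(3.4) = (-1)×L_0(3.4) + 21×L_1(3.4) + (-4)×L_2(3.4) + 22×L_3(3.4)
P(3.4) = 11.152000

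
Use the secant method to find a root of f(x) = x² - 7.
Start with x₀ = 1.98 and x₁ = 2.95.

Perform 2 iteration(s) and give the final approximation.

f(x) = x² - 7
x₀ = 1.98, x₁ = 2.95

Secant formula: x_{n+1} = x_n - f(x_n)(x_n - x_{n-1})/(f(x_n) - f(x_{n-1}))

Iteration 1:
  f(1.980000) = -3.079600
  f(2.950000) = 1.702500
  x_2 = 2.950000 - 1.702500×(2.950000 - 1.980000)/(1.702500 - (-3.079600))
       = 2.604665
Iteration 2:
  f(2.950000) = 1.702500
  f(2.604665) = -0.215719
  x_3 = 2.604665 - (-0.215719)×(2.604665 - 2.950000)/(-0.215719 - 1.702500)
       = 2.643501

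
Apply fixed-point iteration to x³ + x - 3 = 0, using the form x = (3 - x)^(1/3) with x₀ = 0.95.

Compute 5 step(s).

Equation: x³ + x - 3 = 0
Fixed-point form: x = (3 - x)^(1/3)
x₀ = 0.95

x_1 = g(0.950000) = 1.270334
x_2 = g(1.270334) = 1.200386
x_3 = g(1.200386) = 1.216354
x_4 = g(1.216354) = 1.212745
x_5 = g(1.212745) = 1.213563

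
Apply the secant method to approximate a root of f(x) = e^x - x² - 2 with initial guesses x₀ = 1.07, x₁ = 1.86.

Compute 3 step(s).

f(x) = e^x - x² - 2
x₀ = 1.07, x₁ = 1.86

Secant formula: x_{n+1} = x_n - f(x_n)(x_n - x_{n-1})/(f(x_n) - f(x_{n-1}))

Iteration 1:
  f(1.070000) = -0.229521
  f(1.860000) = 0.964137
  x_2 = 1.860000 - 0.964137×(1.860000 - 1.070000)/(0.964137 - (-0.229521))
       = 1.221904
Iteration 2:
  f(1.860000) = 0.964137
  f(1.221904) = -0.099406
  x_3 = 1.221904 - (-0.099406)×(1.221904 - 1.860000)/(-0.099406 - 0.964137)
       = 1.281545
Iteration 3:
  f(1.221904) = -0.099406
  f(1.281545) = -0.040157
  x_4 = 1.281545 - (-0.040157)×(1.281545 - 1.221904)/(-0.040157 - (-0.099406))
       = 1.321967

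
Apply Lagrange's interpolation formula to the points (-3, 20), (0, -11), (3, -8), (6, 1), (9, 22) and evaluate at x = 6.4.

Lagrange interpolation formula:
P(x) = Σ yᵢ × Lᵢ(x)
where Lᵢ(x) = Π_{j≠i} (x - xⱼ)/(xᵢ - xⱼ)

L_0(6.4) = (6.4 - 0)/(-3 - 0) × (6.4 - 3)/(-3 - 3) × (6.4 - 6)/(-3 - 6) × (6.4 - 9)/(-3 - 9) = -0.011641
L_1(6.4) = (6.4 - (-3))/(0 - (-3)) × (6.4 - 3)/(0 - 3) × (6.4 - 6)/(0 - 6) × (6.4 - 9)/(0 - 9) = 0.068392
L_2(6.4) = (6.4 - (-3))/(3 - (-3)) × (6.4 - 0)/(3 - 0) × (6.4 - 6)/(3 - 6) × (6.4 - 9)/(3 - 9) = -0.193106
L_3(6.4) = (6.4 - (-3))/(6 - (-3)) × (6.4 - 0)/(6 - 0) × (6.4 - 3)/(6 - 3) × (6.4 - 9)/(6 - 9) = 1.094268
L_4(6.4) = (6.4 - (-3))/(9 - (-3)) × (6.4 - 0)/(9 - 0) × (6.4 - 3)/(9 - 3) × (6.4 - 6)/(9 - 6) = 0.042087

P(6.4) = 20×L_0(6.4) + (-11)×L_1(6.4) + (-8)×L_2(6.4) + 1×L_3(6.4) + 22×L_4(6.4)
P(6.4) = 2.579905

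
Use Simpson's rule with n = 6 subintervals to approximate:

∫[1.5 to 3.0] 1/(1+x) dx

f(x) = 1/(1+x)
a = 1.5, b = 3.0, n = 6
h = (b - a)/n = 0.250000

Simpson's rule: (h/3)[f(x₀) + 4f(x₁) + 2f(x₂) + ... + f(xₙ)]

x_0 = 1.5000, f(x_0) = 0.400000, coefficient = 1
x_1 = 1.7500, f(x_1) = 0.363636, coefficient = 4
x_2 = 2.0000, f(x_2) = 0.333333, coefficient = 2
x_3 = 2.2500, f(x_3) = 0.307692, coefficient = 4
x_4 = 2.5000, f(x_4) = 0.285714, coefficient = 2
x_5 = 2.7500, f(x_5) = 0.266667, coefficient = 4
x_6 = 3.0000, f(x_6) = 0.250000, coefficient = 1

I ≈ (0.250000/3) × 5.640077 = 0.470006
Exact value: 0.470004
Error: 0.000003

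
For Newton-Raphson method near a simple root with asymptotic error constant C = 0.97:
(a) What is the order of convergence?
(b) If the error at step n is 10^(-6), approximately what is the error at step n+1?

(a) Newton-Raphson has quadratic (order 2) convergence near simple roots.
    This means |e_{n+1}| ≈ C|e_n|².

(b) With |e_n| = 10^(-6) and C = 0.97:
    |e_{n+1}| ≈ 0.97 × (10^(-6))² = 0.97 × 10^(-12)

(a) 2 (quadratic); (b) |e_{n+1}| ≈ 9.700e-13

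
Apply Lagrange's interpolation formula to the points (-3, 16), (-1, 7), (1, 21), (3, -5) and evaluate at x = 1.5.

Lagrange interpolation formula:
P(x) = Σ yᵢ × Lᵢ(x)
where Lᵢ(x) = Π_{j≠i} (x - xⱼ)/(xᵢ - xⱼ)

L_0(1.5) = (1.5 - (-1))/(-3 - (-1)) × (1.5 - 1)/(-3 - 1) × (1.5 - 3)/(-3 - 3) = 0.039062
L_1(1.5) = (1.5 - (-3))/(-1 - (-3)) × (1.5 - 1)/(-1 - 1) × (1.5 - 3)/(-1 - 3) = -0.210938
L_2(1.5) = (1.5 - (-3))/(1 - (-3)) × (1.5 - (-1))/(1 - (-1)) × (1.5 - 3)/(1 - 3) = 1.054688
L_3(1.5) = (1.5 - (-3))/(3 - (-3)) × (1.5 - (-1))/(3 - (-1)) × (1.5 - 1)/(3 - 1) = 0.117188

P(1.5) = 16×L_0(1.5) + 7×L_1(1.5) + 21×L_2(1.5) + (-5)×L_3(1.5)
P(1.5) = 20.710938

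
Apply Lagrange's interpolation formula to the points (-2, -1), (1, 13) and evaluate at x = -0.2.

Lagrange interpolation formula:
P(x) = Σ yᵢ × Lᵢ(x)
where Lᵢ(x) = Π_{j≠i} (x - xⱼ)/(xᵢ - xⱼ)

L_0(-0.2) = (-0.2 - 1)/(-2 - 1) = 0.400000
L_1(-0.2) = (-0.2 - (-2))/(1 - (-2)) = 0.600000

P(-0.2) = (-1)×L_0(-0.2) + 13×L_1(-0.2)
P(-0.2) = 7.400000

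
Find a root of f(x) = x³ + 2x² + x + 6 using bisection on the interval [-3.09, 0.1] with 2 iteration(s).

f(x) = x³ + 2x² + x + 6
Initial interval: [-3.09, 0.1]

Iteration 1:
  c_1 = (-3.090000 + 0.100000)/2 = -1.495000
  f(c_1) = f(-1.495000) = 5.633688
  f(a) × f(c) < 0, new interval: [-3.090000, -1.495000]
Iteration 2:
  c_2 = (-3.090000 + (-1.495000))/2 = -2.292500
  f(c_2) = f(-2.292500) = 2.170250
  f(a) × f(c) < 0, new interval: [-3.090000, -2.292500]

After 2 iteration(s), the approximation is c_2 = -2.292500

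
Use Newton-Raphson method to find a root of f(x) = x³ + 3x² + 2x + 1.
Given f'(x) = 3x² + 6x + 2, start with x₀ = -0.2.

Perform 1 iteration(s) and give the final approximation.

f(x) = x³ + 3x² + 2x + 1
f'(x) = 3x² + 6x + 2
x₀ = -0.2

Newton-Raphson formula: x_{n+1} = x_n - f(x_n)/f'(x_n)

Iteration 1:
  f(-0.200000) = 0.712000
  f'(-0.200000) = 0.920000
  x_1 = -0.200000 - 0.712000/0.920000 = -0.973913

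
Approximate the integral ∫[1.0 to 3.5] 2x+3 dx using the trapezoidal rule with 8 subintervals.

f(x) = 2x+3
a = 1.0, b = 3.5, n = 8
h = (b - a)/n = 0.312500

Trapezoidal rule: (h/2)[f(x₀) + 2f(x₁) + 2f(x₂) + ... + f(xₙ)]

x_0 = 1.0000, f(x_0) = 5.000000, coefficient = 1
x_1 = 1.3125, f(x_1) = 5.625000, coefficient = 2
x_2 = 1.6250, f(x_2) = 6.250000, coefficient = 2
x_3 = 1.9375, f(x_3) = 6.875000, coefficient = 2
x_4 = 2.2500, f(x_4) = 7.500000, coefficient = 2
x_5 = 2.5625, f(x_5) = 8.125000, coefficient = 2
x_6 = 2.8750, f(x_6) = 8.750000, coefficient = 2
x_7 = 3.1875, f(x_7) = 9.375000, coefficient = 2
x_8 = 3.5000, f(x_8) = 10.000000, coefficient = 1

I ≈ (0.312500/2) × 120.000000 = 18.750000
Exact value: 18.750000
Error: 0.000000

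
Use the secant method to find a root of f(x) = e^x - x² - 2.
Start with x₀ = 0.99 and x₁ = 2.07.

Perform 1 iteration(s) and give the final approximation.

f(x) = e^x - x² - 2
x₀ = 0.99, x₁ = 2.07

Secant formula: x_{n+1} = x_n - f(x_n)(x_n - x_{n-1})/(f(x_n) - f(x_{n-1}))

Iteration 1:
  f(0.990000) = -0.288866
  f(2.070000) = 1.639923
  x_2 = 2.070000 - 1.639923×(2.070000 - 0.990000)/(1.639923 - (-0.288866))
       = 1.151746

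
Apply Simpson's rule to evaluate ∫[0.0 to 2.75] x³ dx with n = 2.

f(x) = x³
a = 0.0, b = 2.75, n = 2
h = (b - a)/n = 1.375000

Simpson's rule: (h/3)[f(x₀) + 4f(x₁) + 2f(x₂) + ... + f(xₙ)]

x_0 = 0.0000, f(x_0) = 0.000000, coefficient = 1
x_1 = 1.3750, f(x_1) = 2.599609, coefficient = 4
x_2 = 2.7500, f(x_2) = 20.796875, coefficient = 1

I ≈ (1.375000/3) × 31.195312 = 14.297852
Exact value: 14.297852
Error: 0.000000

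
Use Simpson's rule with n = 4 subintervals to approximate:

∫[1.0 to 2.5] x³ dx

f(x) = x³
a = 1.0, b = 2.5, n = 4
h = (b - a)/n = 0.375000

Simpson's rule: (h/3)[f(x₀) + 4f(x₁) + 2f(x₂) + ... + f(xₙ)]

x_0 = 1.0000, f(x_0) = 1.000000, coefficient = 1
x_1 = 1.3750, f(x_1) = 2.599609, coefficient = 4
x_2 = 1.7500, f(x_2) = 5.359375, coefficient = 2
x_3 = 2.1250, f(x_3) = 9.595703, coefficient = 4
x_4 = 2.5000, f(x_4) = 15.625000, coefficient = 1

I ≈ (0.375000/3) × 76.125000 = 9.515625
Exact value: 9.515625
Error: 0.000000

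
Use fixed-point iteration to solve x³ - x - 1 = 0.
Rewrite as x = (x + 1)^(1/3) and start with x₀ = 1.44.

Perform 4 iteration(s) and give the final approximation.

Equation: x³ - x - 1 = 0
Fixed-point form: x = (x + 1)^(1/3)
x₀ = 1.44

x_1 = g(1.440000) = 1.346263
x_2 = g(1.346263) = 1.328798
x_3 = g(1.328798) = 1.325492
x_4 = g(1.325492) = 1.324865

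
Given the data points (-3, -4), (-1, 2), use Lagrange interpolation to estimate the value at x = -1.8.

Lagrange interpolation formula:
P(x) = Σ yᵢ × Lᵢ(x)
where Lᵢ(x) = Π_{j≠i} (x - xⱼ)/(xᵢ - xⱼ)

L_0(-1.8) = (-1.8 - (-1))/(-3 - (-1)) = 0.400000
L_1(-1.8) = (-1.8 - (-3))/(-1 - (-3)) = 0.600000

P(-1.8) = (-4)×L_0(-1.8) + 2×L_1(-1.8)
P(-1.8) = -0.400000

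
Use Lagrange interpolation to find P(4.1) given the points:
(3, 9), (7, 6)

Lagrange interpolation formula:
P(x) = Σ yᵢ × Lᵢ(x)
where Lᵢ(x) = Π_{j≠i} (x - xⱼ)/(xᵢ - xⱼ)

L_0(4.1) = (4.1 - 7)/(3 - 7) = 0.725000
L_1(4.1) = (4.1 - 3)/(7 - 3) = 0.275000

P(4.1) = 9×L_0(4.1) + 6×L_1(4.1)
P(4.1) = 8.175000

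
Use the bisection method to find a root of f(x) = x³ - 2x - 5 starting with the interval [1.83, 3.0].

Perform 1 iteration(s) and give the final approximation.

f(x) = x³ - 2x - 5
Initial interval: [1.83, 3.0]

Iteration 1:
  c_1 = (1.830000 + 3.000000)/2 = 2.415000
  f(c_1) = f(2.415000) = 4.254823
  f(a) × f(c) < 0, new interval: [1.830000, 2.415000]

After 1 iteration(s), the approximation is c_1 = 2.415000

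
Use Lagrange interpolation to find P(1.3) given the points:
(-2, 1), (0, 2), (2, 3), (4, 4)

Lagrange interpolation formula:
P(x) = Σ yᵢ × Lᵢ(x)
where Lᵢ(x) = Π_{j≠i} (x - xⱼ)/(xᵢ - xⱼ)

L_0(1.3) = (1.3 - 0)/(-2 - 0) × (1.3 - 2)/(-2 - 2) × (1.3 - 4)/(-2 - 4) = -0.051187
L_1(1.3) = (1.3 - (-2))/(0 - (-2)) × (1.3 - 2)/(0 - 2) × (1.3 - 4)/(0 - 4) = 0.389812
L_2(1.3) = (1.3 - (-2))/(2 - (-2)) × (1.3 - 0)/(2 - 0) × (1.3 - 4)/(2 - 4) = 0.723938
L_3(1.3) = (1.3 - (-2))/(4 - (-2)) × (1.3 - 0)/(4 - 0) × (1.3 - 2)/(4 - 2) = -0.062562

P(1.3) = 1×L_0(1.3) + 2×L_1(1.3) + 3×L_2(1.3) + 4×L_3(1.3)
P(1.3) = 2.650000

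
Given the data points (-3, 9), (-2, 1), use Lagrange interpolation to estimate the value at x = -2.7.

Lagrange interpolation formula:
P(x) = Σ yᵢ × Lᵢ(x)
where Lᵢ(x) = Π_{j≠i} (x - xⱼ)/(xᵢ - xⱼ)

L_0(-2.7) = (-2.7 - (-2))/(-3 - (-2)) = 0.700000
L_1(-2.7) = (-2.7 - (-3))/(-2 - (-3)) = 0.300000

P(-2.7) = 9×L_0(-2.7) + 1×L_1(-2.7)
P(-2.7) = 6.600000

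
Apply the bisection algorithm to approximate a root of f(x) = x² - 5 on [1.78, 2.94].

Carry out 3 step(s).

f(x) = x² - 5
Initial interval: [1.78, 2.94]

Iteration 1:
  c_1 = (1.780000 + 2.940000)/2 = 2.360000
  f(c_1) = f(2.360000) = 0.569600
  f(a) × f(c) < 0, new interval: [1.780000, 2.360000]
Iteration 2:
  c_2 = (1.780000 + 2.360000)/2 = 2.070000
  f(c_2) = f(2.070000) = -0.715100
  f(a) × f(c) ≥ 0, new interval: [2.070000, 2.360000]
Iteration 3:
  c_3 = (2.070000 + 2.360000)/2 = 2.215000
  f(c_3) = f(2.215000) = -0.093775
  f(a) × f(c) ≥ 0, new interval: [2.215000, 2.360000]

After 3 iteration(s), the approximation is c_3 = 2.215000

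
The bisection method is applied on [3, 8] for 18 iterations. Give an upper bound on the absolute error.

Bisection error bound: |error| ≤ (b-a)/2^n
|error| ≤ (8 - 3)/2^18 = 5/2^18
|error| ≤ 0.0000190735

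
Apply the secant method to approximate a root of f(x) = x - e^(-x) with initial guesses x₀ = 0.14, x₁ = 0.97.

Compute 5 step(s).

f(x) = x - e^(-x)
x₀ = 0.14, x₁ = 0.97

Secant formula: x_{n+1} = x_n - f(x_n)(x_n - x_{n-1})/(f(x_n) - f(x_{n-1}))

Iteration 1:
  f(0.140000) = -0.729358
  f(0.970000) = 0.590917
  x_2 = 0.970000 - 0.590917×(0.970000 - 0.140000)/(0.590917 - (-0.729358))
       = 0.598516
Iteration 2:
  f(0.970000) = 0.590917
  f(0.598516) = 0.048889
  x_3 = 0.598516 - 0.048889×(0.598516 - 0.970000)/(0.048889 - 0.590917)
       = 0.565009
Iteration 3:
  f(0.598516) = 0.048889
  f(0.565009) = -0.003346
  x_4 = 0.565009 - (-0.003346)×(0.565009 - 0.598516)/(-0.003346 - 0.048889)
       = 0.567155
Iteration 4:
  f(0.565009) = -0.003346
  f(0.567155) = 0.000019
  x_5 = 0.567155 - 0.000019×(0.567155 - 0.565009)/(0.000019 - (-0.003346))
       = 0.567143
Iteration 5:
  f(0.567155) = 0.000019
  f(0.567143) = 0.000000
  x_6 = 0.567143 - 0.000000×(0.567143 - 0.567155)/(0.000000 - 0.000019)
       = 0.567143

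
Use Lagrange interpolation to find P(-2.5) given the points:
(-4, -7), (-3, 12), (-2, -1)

Lagrange interpolation formula:
P(x) = Σ yᵢ × Lᵢ(x)
where Lᵢ(x) = Π_{j≠i} (x - xⱼ)/(xᵢ - xⱼ)

L_0(-2.5) = (-2.5 - (-3))/(-4 - (-3)) × (-2.5 - (-2))/(-4 - (-2)) = -0.125000
L_1(-2.5) = (-2.5 - (-4))/(-3 - (-4)) × (-2.5 - (-2))/(-3 - (-2)) = 0.750000
L_2(-2.5) = (-2.5 - (-4))/(-2 - (-4)) × (-2.5 - (-3))/(-2 - (-3)) = 0.375000

P(-2.5) = (-7)×L_0(-2.5) + 12×L_1(-2.5) + (-1)×L_2(-2.5)
P(-2.5) = 9.500000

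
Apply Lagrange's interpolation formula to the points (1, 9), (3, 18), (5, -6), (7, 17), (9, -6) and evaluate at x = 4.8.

Lagrange interpolation formula:
P(x) = Σ yᵢ × Lᵢ(x)
where Lᵢ(x) = Π_{j≠i} (x - xⱼ)/(xᵢ - xⱼ)

L_0(4.8) = (4.8 - 3)/(1 - 3) × (4.8 - 5)/(1 - 5) × (4.8 - 7)/(1 - 7) × (4.8 - 9)/(1 - 9) = -0.008663
L_1(4.8) = (4.8 - 1)/(3 - 1) × (4.8 - 5)/(3 - 5) × (4.8 - 7)/(3 - 7) × (4.8 - 9)/(3 - 9) = 0.073150
L_2(4.8) = (4.8 - 1)/(5 - 1) × (4.8 - 3)/(5 - 3) × (4.8 - 7)/(5 - 7) × (4.8 - 9)/(5 - 9) = 0.987525
L_3(4.8) = (4.8 - 1)/(7 - 1) × (4.8 - 3)/(7 - 3) × (4.8 - 5)/(7 - 5) × (4.8 - 9)/(7 - 9) = -0.059850
L_4(4.8) = (4.8 - 1)/(9 - 1) × (4.8 - 3)/(9 - 3) × (4.8 - 5)/(9 - 5) × (4.8 - 7)/(9 - 7) = 0.007838

P(4.8) = 9×L_0(4.8) + 18×L_1(4.8) + (-6)×L_2(4.8) + 17×L_3(4.8) + (-6)×L_4(4.8)
P(4.8) = -5.750887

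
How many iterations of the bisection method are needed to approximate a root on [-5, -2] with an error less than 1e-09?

We need (b-a)/2^n ≤ 1e-09
(-2 - (-5))/2^n ≤ 1e-09
3/2^n ≤ 1e-09
2^n ≥ 3000000000
n ≥ log₂(3000000000) = 31.48
n ≥ 32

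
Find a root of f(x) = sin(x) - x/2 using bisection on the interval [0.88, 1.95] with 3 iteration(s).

f(x) = sin(x) - x/2
Initial interval: [0.88, 1.95]

Iteration 1:
  c_1 = (0.880000 + 1.950000)/2 = 1.415000
  f(c_1) = f(1.415000) = 0.280388
  f(a) × f(c) ≥ 0, new interval: [1.415000, 1.950000]
Iteration 2:
  c_2 = (1.415000 + 1.950000)/2 = 1.682500
  f(c_2) = f(1.682500) = 0.152518
  f(a) × f(c) ≥ 0, new interval: [1.682500, 1.950000]
Iteration 3:
  c_3 = (1.682500 + 1.950000)/2 = 1.816250
  f(c_3) = f(1.816250) = 0.061902
  f(a) × f(c) ≥ 0, new interval: [1.816250, 1.950000]

After 3 iteration(s), the approximation is c_3 = 1.816250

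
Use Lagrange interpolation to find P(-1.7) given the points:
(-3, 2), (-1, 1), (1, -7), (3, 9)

Lagrange interpolation formula:
P(x) = Σ yᵢ × Lᵢ(x)
where Lᵢ(x) = Π_{j≠i} (x - xⱼ)/(xᵢ - xⱼ)

L_0(-1.7) = (-1.7 - (-1))/(-3 - (-1)) × (-1.7 - 1)/(-3 - 1) × (-1.7 - 3)/(-3 - 3) = 0.185062
L_1(-1.7) = (-1.7 - (-3))/(-1 - (-3)) × (-1.7 - 1)/(-1 - 1) × (-1.7 - 3)/(-1 - 3) = 1.031063
L_2(-1.7) = (-1.7 - (-3))/(1 - (-3)) × (-1.7 - (-1))/(1 - (-1)) × (-1.7 - 3)/(1 - 3) = -0.267313
L_3(-1.7) = (-1.7 - (-3))/(3 - (-3)) × (-1.7 - (-1))/(3 - (-1)) × (-1.7 - 1)/(3 - 1) = 0.051188

P(-1.7) = 2×L_0(-1.7) + 1×L_1(-1.7) + (-7)×L_2(-1.7) + 9×L_3(-1.7)
P(-1.7) = 3.733063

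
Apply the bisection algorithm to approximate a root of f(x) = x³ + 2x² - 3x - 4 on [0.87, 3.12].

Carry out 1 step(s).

f(x) = x³ + 2x² - 3x - 4
Initial interval: [0.87, 3.12]

Iteration 1:
  c_1 = (0.870000 + 3.120000)/2 = 1.995000
  f(c_1) = f(1.995000) = 5.915200
  f(a) × f(c) < 0, new interval: [0.870000, 1.995000]

After 1 iteration(s), the approximation is c_1 = 1.995000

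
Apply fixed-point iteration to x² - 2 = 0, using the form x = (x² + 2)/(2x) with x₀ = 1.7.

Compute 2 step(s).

Equation: x² - 2 = 0
Fixed-point form: x = (x² + 2)/(2x)
x₀ = 1.7

x_1 = g(1.700000) = 1.438235
x_2 = g(1.438235) = 1.414414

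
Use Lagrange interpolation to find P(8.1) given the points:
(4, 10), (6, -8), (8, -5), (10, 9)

Lagrange interpolation formula:
P(x) = Σ yᵢ × Lᵢ(x)
where Lᵢ(x) = Π_{j≠i} (x - xⱼ)/(xᵢ - xⱼ)

L_0(8.1) = (8.1 - 6)/(4 - 6) × (8.1 - 8)/(4 - 8) × (8.1 - 10)/(4 - 10) = 0.008312
L_1(8.1) = (8.1 - 4)/(6 - 4) × (8.1 - 8)/(6 - 8) × (8.1 - 10)/(6 - 10) = -0.048687
L_2(8.1) = (8.1 - 4)/(8 - 4) × (8.1 - 6)/(8 - 6) × (8.1 - 10)/(8 - 10) = 1.022437
L_3(8.1) = (8.1 - 4)/(10 - 4) × (8.1 - 6)/(10 - 6) × (8.1 - 8)/(10 - 8) = 0.017937

P(8.1) = 10×L_0(8.1) + (-8)×L_1(8.1) + (-5)×L_2(8.1) + 9×L_3(8.1)
P(8.1) = -4.478125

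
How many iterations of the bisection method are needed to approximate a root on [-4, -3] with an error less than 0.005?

We need (b-a)/2^n ≤ 0.005
(-3 - (-4))/2^n ≤ 0.005
1/2^n ≤ 0.005
2^n ≥ 200
n ≥ log₂(200) = 7.64
n ≥ 8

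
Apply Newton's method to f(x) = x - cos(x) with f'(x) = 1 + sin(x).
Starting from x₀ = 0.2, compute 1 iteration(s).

f(x) = x - cos(x)
f'(x) = 1 + sin(x)
x₀ = 0.2

Newton-Raphson formula: x_{n+1} = x_n - f(x_n)/f'(x_n)

Iteration 1:
  f(0.200000) = -0.780067
  f'(0.200000) = 1.198669
  x_1 = 0.200000 - (-0.780067)/1.198669 = 0.850777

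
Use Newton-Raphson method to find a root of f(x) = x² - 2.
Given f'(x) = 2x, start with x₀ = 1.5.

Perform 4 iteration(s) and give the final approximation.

f(x) = x² - 2
f'(x) = 2x
x₀ = 1.5

Newton-Raphson formula: x_{n+1} = x_n - f(x_n)/f'(x_n)

Iteration 1:
  f(1.500000) = 0.250000
  f'(1.500000) = 3.000000
  x_1 = 1.500000 - 0.250000/3.000000 = 1.416667
Iteration 2:
  f(1.416667) = 0.006944
  f'(1.416667) = 2.833333
  x_2 = 1.416667 - 0.006944/2.833333 = 1.414216
Iteration 3:
  f(1.414216) = 0.000006
  f'(1.414216) = 2.828431
  x_3 = 1.414216 - 0.000006/2.828431 = 1.414214
Iteration 4:
  f(1.414214) = 0.000000
  f'(1.414214) = 2.828427
  x_4 = 1.414214 - 0.000000/2.828427 = 1.414214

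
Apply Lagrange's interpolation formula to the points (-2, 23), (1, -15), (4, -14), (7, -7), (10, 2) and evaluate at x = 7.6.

Lagrange interpolation formula:
P(x) = Σ yᵢ × Lᵢ(x)
where Lᵢ(x) = Π_{j≠i} (x - xⱼ)/(xᵢ - xⱼ)

L_0(7.6) = (7.6 - 1)/(-2 - 1) × (7.6 - 4)/(-2 - 4) × (7.6 - 7)/(-2 - 7) × (7.6 - 10)/(-2 - 10) = -0.017600
L_1(7.6) = (7.6 - (-2))/(1 - (-2)) × (7.6 - 4)/(1 - 4) × (7.6 - 7)/(1 - 7) × (7.6 - 10)/(1 - 10) = 0.102400
L_2(7.6) = (7.6 - (-2))/(4 - (-2)) × (7.6 - 1)/(4 - 1) × (7.6 - 7)/(4 - 7) × (7.6 - 10)/(4 - 10) = -0.281600
L_3(7.6) = (7.6 - (-2))/(7 - (-2)) × (7.6 - 1)/(7 - 1) × (7.6 - 4)/(7 - 4) × (7.6 - 10)/(7 - 10) = 1.126400
L_4(7.6) = (7.6 - (-2))/(10 - (-2)) × (7.6 - 1)/(10 - 1) × (7.6 - 4)/(10 - 4) × (7.6 - 7)/(10 - 7) = 0.070400

P(7.6) = 23×L_0(7.6) + (-15)×L_1(7.6) + (-14)×L_2(7.6) + (-7)×L_3(7.6) + 2×L_4(7.6)
P(7.6) = -5.742400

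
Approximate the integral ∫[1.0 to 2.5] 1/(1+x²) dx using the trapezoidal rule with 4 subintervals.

f(x) = 1/(1+x²)
a = 1.0, b = 2.5, n = 4
h = (b - a)/n = 0.375000

Trapezoidal rule: (h/2)[f(x₀) + 2f(x₁) + 2f(x₂) + ... + f(xₙ)]

x_0 = 1.0000, f(x_0) = 0.500000, coefficient = 1
x_1 = 1.3750, f(x_1) = 0.345946, coefficient = 2
x_2 = 1.7500, f(x_2) = 0.246154, coefficient = 2
x_3 = 2.1250, f(x_3) = 0.181303, coefficient = 2
x_4 = 2.5000, f(x_4) = 0.137931, coefficient = 1

I ≈ (0.375000/2) × 2.184737 = 0.409638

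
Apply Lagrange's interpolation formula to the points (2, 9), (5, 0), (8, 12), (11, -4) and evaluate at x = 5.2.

Lagrange interpolation formula:
P(x) = Σ yᵢ × Lᵢ(x)
where Lᵢ(x) = Π_{j≠i} (x - xⱼ)/(xᵢ - xⱼ)

L_0(5.2) = (5.2 - 5)/(2 - 5) × (5.2 - 8)/(2 - 8) × (5.2 - 11)/(2 - 11) = -0.020049
L_1(5.2) = (5.2 - 2)/(5 - 2) × (5.2 - 8)/(5 - 8) × (5.2 - 11)/(5 - 11) = 0.962370
L_2(5.2) = (5.2 - 2)/(8 - 2) × (5.2 - 5)/(8 - 5) × (5.2 - 11)/(8 - 11) = 0.068741
L_3(5.2) = (5.2 - 2)/(11 - 2) × (5.2 - 5)/(11 - 5) × (5.2 - 8)/(11 - 8) = -0.011062

P(5.2) = 9×L_0(5.2) + 0×L_1(5.2) + 12×L_2(5.2) + (-4)×L_3(5.2)
P(5.2) = 0.688691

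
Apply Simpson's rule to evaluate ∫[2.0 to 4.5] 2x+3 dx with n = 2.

f(x) = 2x+3
a = 2.0, b = 4.5, n = 2
h = (b - a)/n = 1.250000

Simpson's rule: (h/3)[f(x₀) + 4f(x₁) + 2f(x₂) + ... + f(xₙ)]

x_0 = 2.0000, f(x_0) = 7.000000, coefficient = 1
x_1 = 3.2500, f(x_1) = 9.500000, coefficient = 4
x_2 = 4.5000, f(x_2) = 12.000000, coefficient = 1

I ≈ (1.250000/3) × 57.000000 = 23.750000
Exact value: 23.750000
Error: 0.000000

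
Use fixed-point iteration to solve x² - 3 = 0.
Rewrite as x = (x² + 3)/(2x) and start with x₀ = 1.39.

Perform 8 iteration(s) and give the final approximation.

Equation: x² - 3 = 0
Fixed-point form: x = (x² + 3)/(2x)
x₀ = 1.39

x_1 = g(1.390000) = 1.774137
x_2 = g(1.774137) = 1.732550
x_3 = g(1.732550) = 1.732051
x_4 = g(1.732051) = 1.732051
x_5 = g(1.732051) = 1.732051
x_6 = g(1.732051) = 1.732051
x_7 = g(1.732051) = 1.732051
x_8 = g(1.732051) = 1.732051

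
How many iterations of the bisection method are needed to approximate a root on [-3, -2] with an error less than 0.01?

We need (b-a)/2^n ≤ 0.01
(-2 - (-3))/2^n ≤ 0.01
1/2^n ≤ 0.01
2^n ≥ 100
n ≥ log₂(100) = 6.64
n ≥ 7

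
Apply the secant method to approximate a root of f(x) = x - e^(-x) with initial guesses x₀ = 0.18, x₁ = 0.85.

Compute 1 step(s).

f(x) = x - e^(-x)
x₀ = 0.18, x₁ = 0.85

Secant formula: x_{n+1} = x_n - f(x_n)(x_n - x_{n-1})/(f(x_n) - f(x_{n-1}))

Iteration 1:
  f(0.180000) = -0.655270
  f(0.850000) = 0.422585
  x_2 = 0.850000 - 0.422585×(0.850000 - 0.180000)/(0.422585 - (-0.655270))
       = 0.587319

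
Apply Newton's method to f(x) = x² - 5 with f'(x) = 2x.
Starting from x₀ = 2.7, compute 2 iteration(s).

f(x) = x² - 5
f'(x) = 2x
x₀ = 2.7

Newton-Raphson formula: x_{n+1} = x_n - f(x_n)/f'(x_n)

Iteration 1:
  f(2.700000) = 2.290000
  f'(2.700000) = 5.400000
  x_1 = 2.700000 - 2.290000/5.400000 = 2.275926
Iteration 2:
  f(2.275926) = 0.179839
  f'(2.275926) = 4.551852
  x_2 = 2.275926 - 0.179839/4.551852 = 2.236417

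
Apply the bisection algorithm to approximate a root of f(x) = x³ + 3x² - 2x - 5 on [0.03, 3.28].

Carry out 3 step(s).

f(x) = x³ + 3x² - 2x - 5
Initial interval: [0.03, 3.28]

Iteration 1:
  c_1 = (0.030000 + 3.280000)/2 = 1.655000
  f(c_1) = f(1.655000) = 4.440161
  f(a) × f(c) < 0, new interval: [0.030000, 1.655000]
Iteration 2:
  c_2 = (0.030000 + 1.655000)/2 = 0.842500
  f(c_2) = f(0.842500) = -3.957569
  f(a) × f(c) ≥ 0, new interval: [0.842500, 1.655000]
Iteration 3:
  c_3 = (0.842500 + 1.655000)/2 = 1.248750
  f(c_3) = f(1.248750) = -0.872099
  f(a) × f(c) ≥ 0, new interval: [1.248750, 1.655000]

After 3 iteration(s), the approximation is c_3 = 1.248750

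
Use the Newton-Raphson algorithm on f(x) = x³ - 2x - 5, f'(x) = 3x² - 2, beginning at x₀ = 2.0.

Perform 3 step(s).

f(x) = x³ - 2x - 5
f'(x) = 3x² - 2
x₀ = 2.0

Newton-Raphson formula: x_{n+1} = x_n - f(x_n)/f'(x_n)

Iteration 1:
  f(2.000000) = -1.000000
  f'(2.000000) = 10.000000
  x_1 = 2.000000 - (-1.000000)/10.000000 = 2.100000
Iteration 2:
  f(2.100000) = 0.061000
  f'(2.100000) = 11.230000
  x_2 = 2.100000 - 0.061000/11.230000 = 2.094568
Iteration 3:
  f(2.094568) = 0.000186
  f'(2.094568) = 11.161647
  x_3 = 2.094568 - 0.000186/11.161647 = 2.094551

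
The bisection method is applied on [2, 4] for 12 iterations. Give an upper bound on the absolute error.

Bisection error bound: |error| ≤ (b-a)/2^n
|error| ≤ (4 - 2)/2^12 = 2/2^12
|error| ≤ 0.0004882812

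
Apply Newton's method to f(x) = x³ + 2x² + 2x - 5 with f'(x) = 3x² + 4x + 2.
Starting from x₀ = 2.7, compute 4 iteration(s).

f(x) = x³ + 2x² + 2x - 5
f'(x) = 3x² + 4x + 2
x₀ = 2.7

Newton-Raphson formula: x_{n+1} = x_n - f(x_n)/f'(x_n)

Iteration 1:
  f(2.700000) = 34.663000
  f'(2.700000) = 34.670000
  x_1 = 2.700000 - 34.663000/34.670000 = 1.700202
Iteration 2:
  f(1.700202) = 9.096528
  f'(1.700202) = 17.472867
  x_2 = 1.700202 - 9.096528/17.472867 = 1.179593
Iteration 3:
  f(1.179593) = 1.783399
  f'(1.179593) = 10.892693
  x_3 = 1.179593 - 1.783399/10.892693 = 1.015869
Iteration 4:
  f(1.015869) = 0.144082
  f'(1.015869) = 9.159443
  x_4 = 1.015869 - 0.144082/9.159443 = 1.000138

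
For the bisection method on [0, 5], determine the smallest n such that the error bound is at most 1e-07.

We need (b-a)/2^n ≤ 1e-07
(5 - 0)/2^n ≤ 1e-07
5/2^n ≤ 1e-07
2^n ≥ 50000000
n ≥ log₂(50000000) = 25.58
n ≥ 26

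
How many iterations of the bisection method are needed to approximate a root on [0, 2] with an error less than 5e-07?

We need (b-a)/2^n ≤ 5e-07
(2 - 0)/2^n ≤ 5e-07
2/2^n ≤ 5e-07
2^n ≥ 4000000
n ≥ log₂(4000000) = 21.93
n ≥ 22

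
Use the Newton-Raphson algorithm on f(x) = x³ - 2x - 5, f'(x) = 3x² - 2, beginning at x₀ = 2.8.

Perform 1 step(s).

f(x) = x³ - 2x - 5
f'(x) = 3x² - 2
x₀ = 2.8

Newton-Raphson formula: x_{n+1} = x_n - f(x_n)/f'(x_n)

Iteration 1:
  f(2.800000) = 11.352000
  f'(2.800000) = 21.520000
  x_1 = 2.800000 - 11.352000/21.520000 = 2.272491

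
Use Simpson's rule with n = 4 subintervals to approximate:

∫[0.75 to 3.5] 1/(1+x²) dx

f(x) = 1/(1+x²)
a = 0.75, b = 3.5, n = 4
h = (b - a)/n = 0.687500

Simpson's rule: (h/3)[f(x₀) + 4f(x₁) + 2f(x₂) + ... + f(xₙ)]

x_0 = 0.7500, f(x_0) = 0.640000, coefficient = 1
x_1 = 1.4375, f(x_1) = 0.326115, coefficient = 4
x_2 = 2.1250, f(x_2) = 0.181303, coefficient = 2
x_3 = 2.8125, f(x_3) = 0.112231, coefficient = 4
x_4 = 3.5000, f(x_4) = 0.075472, coefficient = 1

I ≈ (0.687500/3) × 2.831462 = 0.648877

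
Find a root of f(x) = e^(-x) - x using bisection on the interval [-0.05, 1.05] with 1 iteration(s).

f(x) = e^(-x) - x
Initial interval: [-0.05, 1.05]

Iteration 1:
  c_1 = (-0.050000 + 1.050000)/2 = 0.500000
  f(c_1) = f(0.500000) = 0.106531
  f(a) × f(c) ≥ 0, new interval: [0.500000, 1.050000]

After 1 iteration(s), the approximation is c_1 = 0.500000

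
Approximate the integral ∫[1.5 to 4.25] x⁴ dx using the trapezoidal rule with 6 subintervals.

f(x) = x⁴
a = 1.5, b = 4.25, n = 6
h = (b - a)/n = 0.458333

Trapezoidal rule: (h/2)[f(x₀) + 2f(x₁) + 2f(x₂) + ... + f(xₙ)]

x_0 = 1.5000, f(x_0) = 5.062500, coefficient = 1
x_1 = 1.9583, f(x_1) = 14.707758, coefficient = 2
x_2 = 2.4167, f(x_2) = 34.108845, coefficient = 2
x_3 = 2.8750, f(x_3) = 68.320557, coefficient = 2
x_4 = 3.3333, f(x_4) = 123.456790, coefficient = 2
x_5 = 3.7917, f(x_5) = 206.690541, coefficient = 2
x_6 = 4.2500, f(x_6) = 326.253906, coefficient = 1

I ≈ (0.458333/2) × 1225.885387 = 280.932068
Exact value: 275.797070
Error: 5.134997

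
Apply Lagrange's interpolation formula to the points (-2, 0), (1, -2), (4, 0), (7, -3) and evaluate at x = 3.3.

Lagrange interpolation formula:
P(x) = Σ yᵢ × Lᵢ(x)
where Lᵢ(x) = Π_{j≠i} (x - xⱼ)/(xᵢ - xⱼ)

L_0(3.3) = (3.3 - 1)/(-2 - 1) × (3.3 - 4)/(-2 - 4) × (3.3 - 7)/(-2 - 7) = -0.036772
L_1(3.3) = (3.3 - (-2))/(1 - (-2)) × (3.3 - 4)/(1 - 4) × (3.3 - 7)/(1 - 7) = 0.254204
L_2(3.3) = (3.3 - (-2))/(4 - (-2)) × (3.3 - 1)/(4 - 1) × (3.3 - 7)/(4 - 7) = 0.835241
L_3(3.3) = (3.3 - (-2))/(7 - (-2)) × (3.3 - 1)/(7 - 1) × (3.3 - 4)/(7 - 4) = -0.052673

P(3.3) = 0×L_0(3.3) + (-2)×L_1(3.3) + 0×L_2(3.3) + (-3)×L_3(3.3)
P(3.3) = -0.350389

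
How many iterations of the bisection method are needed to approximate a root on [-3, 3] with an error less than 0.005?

We need (b-a)/2^n ≤ 0.005
(3 - (-3))/2^n ≤ 0.005
6/2^n ≤ 0.005
2^n ≥ 1200
n ≥ log₂(1200) = 10.23
n ≥ 11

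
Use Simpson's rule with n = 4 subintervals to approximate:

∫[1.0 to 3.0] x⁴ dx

f(x) = x⁴
a = 1.0, b = 3.0, n = 4
h = (b - a)/n = 0.500000

Simpson's rule: (h/3)[f(x₀) + 4f(x₁) + 2f(x₂) + ... + f(xₙ)]

x_0 = 1.0000, f(x_0) = 1.000000, coefficient = 1
x_1 = 1.5000, f(x_1) = 5.062500, coefficient = 4
x_2 = 2.0000, f(x_2) = 16.000000, coefficient = 2
x_3 = 2.5000, f(x_3) = 39.062500, coefficient = 4
x_4 = 3.0000, f(x_4) = 81.000000, coefficient = 1

I ≈ (0.500000/3) × 290.500000 = 48.416667
Exact value: 48.400000
Error: 0.016667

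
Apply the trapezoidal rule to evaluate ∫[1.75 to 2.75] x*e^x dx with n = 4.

f(x) = x*e^x
a = 1.75, b = 2.75, n = 4
h = (b - a)/n = 0.250000

Trapezoidal rule: (h/2)[f(x₀) + 2f(x₁) + 2f(x₂) + ... + f(xₙ)]

x_0 = 1.7500, f(x_0) = 10.070555, coefficient = 1
x_1 = 2.0000, f(x_1) = 14.778112, coefficient = 2
x_2 = 2.2500, f(x_2) = 21.347406, coefficient = 2
x_3 = 2.5000, f(x_3) = 30.456235, coefficient = 2
x_4 = 2.7500, f(x_4) = 43.017238, coefficient = 1

I ≈ (0.250000/2) × 186.251298 = 23.281412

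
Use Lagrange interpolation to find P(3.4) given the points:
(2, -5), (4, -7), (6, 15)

Lagrange interpolation formula:
P(x) = Σ yᵢ × Lᵢ(x)
where Lᵢ(x) = Π_{j≠i} (x - xⱼ)/(xᵢ - xⱼ)

L_0(3.4) = (3.4 - 4)/(2 - 4) × (3.4 - 6)/(2 - 6) = 0.195000
L_1(3.4) = (3.4 - 2)/(4 - 2) × (3.4 - 6)/(4 - 6) = 0.910000
L_2(3.4) = (3.4 - 2)/(6 - 2) × (3.4 - 4)/(6 - 4) = -0.105000

P(3.4) = (-5)×L_0(3.4) + (-7)×L_1(3.4) + 15×L_2(3.4)
P(3.4) = -8.920000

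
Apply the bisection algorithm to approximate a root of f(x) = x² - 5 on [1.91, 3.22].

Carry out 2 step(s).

f(x) = x² - 5
Initial interval: [1.91, 3.22]

Iteration 1:
  c_1 = (1.910000 + 3.220000)/2 = 2.565000
  f(c_1) = f(2.565000) = 1.579225
  f(a) × f(c) < 0, new interval: [1.910000, 2.565000]
Iteration 2:
  c_2 = (1.910000 + 2.565000)/2 = 2.237500
  f(c_2) = f(2.237500) = 0.006406
  f(a) × f(c) < 0, new interval: [1.910000, 2.237500]

After 2 iteration(s), the approximation is c_2 = 2.237500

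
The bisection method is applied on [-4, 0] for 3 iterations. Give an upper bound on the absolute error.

Bisection error bound: |error| ≤ (b-a)/2^n
|error| ≤ (0 - (-4))/2^3 = 4/2^3
|error| ≤ 0.5000000000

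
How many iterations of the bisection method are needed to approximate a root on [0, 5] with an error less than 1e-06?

We need (b-a)/2^n ≤ 1e-06
(5 - 0)/2^n ≤ 1e-06
5/2^n ≤ 1e-06
2^n ≥ 5000000
n ≥ log₂(5000000) = 22.25
n ≥ 23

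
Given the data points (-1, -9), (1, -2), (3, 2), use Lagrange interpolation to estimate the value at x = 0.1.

Lagrange interpolation formula:
P(x) = Σ yᵢ × Lᵢ(x)
where Lᵢ(x) = Π_{j≠i} (x - xⱼ)/(xᵢ - xⱼ)

L_0(0.1) = (0.1 - 1)/(-1 - 1) × (0.1 - 3)/(-1 - 3) = 0.326250
L_1(0.1) = (0.1 - (-1))/(1 - (-1)) × (0.1 - 3)/(1 - 3) = 0.797500
L_2(0.1) = (0.1 - (-1))/(3 - (-1)) × (0.1 - 1)/(3 - 1) = -0.123750

P(0.1) = (-9)×L_0(0.1) + (-2)×L_1(0.1) + 2×L_2(0.1)
P(0.1) = -4.778750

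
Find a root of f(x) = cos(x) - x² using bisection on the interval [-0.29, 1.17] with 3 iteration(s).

f(x) = cos(x) - x²
Initial interval: [-0.29, 1.17]

Iteration 1:
  c_1 = (-0.290000 + 1.170000)/2 = 0.440000
  f(c_1) = f(0.440000) = 0.711152
  f(a) × f(c) ≥ 0, new interval: [0.440000, 1.170000]
Iteration 2:
  c_2 = (0.440000 + 1.170000)/2 = 0.805000
  f(c_2) = f(0.805000) = 0.045086
  f(a) × f(c) ≥ 0, new interval: [0.805000, 1.170000]
Iteration 3:
  c_3 = (0.805000 + 1.170000)/2 = 0.987500
  f(c_3) = f(0.987500) = -0.424378
  f(a) × f(c) < 0, new interval: [0.805000, 0.987500]

After 3 iteration(s), the approximation is c_3 = 0.987500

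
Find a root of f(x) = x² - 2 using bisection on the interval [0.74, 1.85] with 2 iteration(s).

f(x) = x² - 2
Initial interval: [0.74, 1.85]

Iteration 1:
  c_1 = (0.740000 + 1.850000)/2 = 1.295000
  f(c_1) = f(1.295000) = -0.322975
  f(a) × f(c) ≥ 0, new interval: [1.295000, 1.850000]
Iteration 2:
  c_2 = (1.295000 + 1.850000)/2 = 1.572500
  f(c_2) = f(1.572500) = 0.472756
  f(a) × f(c) < 0, new interval: [1.295000, 1.572500]

After 2 iteration(s), the approximation is c_2 = 1.572500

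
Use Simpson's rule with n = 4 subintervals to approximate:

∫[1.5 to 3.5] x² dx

f(x) = x²
a = 1.5, b = 3.5, n = 4
h = (b - a)/n = 0.500000

Simpson's rule: (h/3)[f(x₀) + 4f(x₁) + 2f(x₂) + ... + f(xₙ)]

x_0 = 1.5000, f(x_0) = 2.250000, coefficient = 1
x_1 = 2.0000, f(x_1) = 4.000000, coefficient = 4
x_2 = 2.5000, f(x_2) = 6.250000, coefficient = 2
x_3 = 3.0000, f(x_3) = 9.000000, coefficient = 4
x_4 = 3.5000, f(x_4) = 12.250000, coefficient = 1

I ≈ (0.500000/3) × 79.000000 = 13.166667
Exact value: 13.166667
Error: 0.000000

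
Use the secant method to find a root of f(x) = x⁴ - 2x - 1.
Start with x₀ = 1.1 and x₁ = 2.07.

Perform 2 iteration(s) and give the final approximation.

f(x) = x⁴ - 2x - 1
x₀ = 1.1, x₁ = 2.07

Secant formula: x_{n+1} = x_n - f(x_n)(x_n - x_{n-1})/(f(x_n) - f(x_{n-1}))

Iteration 1:
  f(1.100000) = -1.735900
  f(2.070000) = 13.220368
  x_2 = 2.070000 - 13.220368×(2.070000 - 1.100000)/(13.220368 - (-1.735900))
       = 1.212583
Iteration 2:
  f(2.070000) = 13.220368
  f(1.212583) = -1.263214
  x_3 = 1.212583 - (-1.263214)×(1.212583 - 2.070000)/(-1.263214 - 13.220368)
       = 1.287364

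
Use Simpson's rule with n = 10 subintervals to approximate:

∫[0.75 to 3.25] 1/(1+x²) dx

f(x) = 1/(1+x²)
a = 0.75, b = 3.25, n = 10
h = (b - a)/n = 0.250000

Simpson's rule: (h/3)[f(x₀) + 4f(x₁) + 2f(x₂) + ... + f(xₙ)]

x_0 = 0.7500, f(x_0) = 0.640000, coefficient = 1
x_1 = 1.0000, f(x_1) = 0.500000, coefficient = 4
x_2 = 1.2500, f(x_2) = 0.390244, coefficient = 2
x_3 = 1.5000, f(x_3) = 0.307692, coefficient = 4
x_4 = 1.7500, f(x_4) = 0.246154, coefficient = 2
x_5 = 2.0000, f(x_5) = 0.200000, coefficient = 4
x_6 = 2.2500, f(x_6) = 0.164948, coefficient = 2
x_7 = 2.5000, f(x_7) = 0.137931, coefficient = 4
x_8 = 2.7500, f(x_8) = 0.116788, coefficient = 2
x_9 = 3.0000, f(x_9) = 0.100000, coefficient = 4
x_10 = 3.2500, f(x_10) = 0.086486, coefficient = 1

I ≈ (0.250000/3) × 7.545249 = 0.628771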